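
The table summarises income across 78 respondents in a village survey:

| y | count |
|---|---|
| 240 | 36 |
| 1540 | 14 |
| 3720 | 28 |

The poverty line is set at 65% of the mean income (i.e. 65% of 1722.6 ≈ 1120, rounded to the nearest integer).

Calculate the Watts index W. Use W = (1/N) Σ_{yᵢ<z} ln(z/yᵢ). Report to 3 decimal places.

Below the line: 36×240 (q = 36 of N = 78).
Log gaps: ln(1120/240) = 1.5404 (×36).
W = 55.456021 / 78 = 0.711.

0.711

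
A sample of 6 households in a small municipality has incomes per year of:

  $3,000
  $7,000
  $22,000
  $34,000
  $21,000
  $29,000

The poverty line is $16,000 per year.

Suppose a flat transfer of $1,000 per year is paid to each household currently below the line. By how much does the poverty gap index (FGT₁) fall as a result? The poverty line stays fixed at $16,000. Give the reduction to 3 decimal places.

Before: below the line — $3,000, $7,000; poverty gap index (FGT₁) = 0.22917.
After the $1,000 transfer: below the line — $4,000, $8,000; poverty gap index (FGT₁) = 0.20833.
Reduction = 0.22917 − 0.20833 = 0.021.

0.021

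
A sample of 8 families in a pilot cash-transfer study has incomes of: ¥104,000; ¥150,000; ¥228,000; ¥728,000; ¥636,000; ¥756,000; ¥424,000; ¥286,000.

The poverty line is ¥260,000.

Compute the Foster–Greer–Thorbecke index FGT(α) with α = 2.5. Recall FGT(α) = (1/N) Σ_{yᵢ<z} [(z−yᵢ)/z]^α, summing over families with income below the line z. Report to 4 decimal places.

Below z: ¥104,000, ¥150,000, ¥228,000 (q = 3 of N = 8).
Shortfall ratios: (260000−104000)/260000 = 0.6000; (260000−150000)/260000 = 0.4231; (260000−228000)/260000 = 0.1231.
Raised to α = 2.5: 0.27885; 0.11643; 0.00531.
Sum = 0.400595; FGT(2.5) = 0.400595 / 8 = 0.0501.

0.0501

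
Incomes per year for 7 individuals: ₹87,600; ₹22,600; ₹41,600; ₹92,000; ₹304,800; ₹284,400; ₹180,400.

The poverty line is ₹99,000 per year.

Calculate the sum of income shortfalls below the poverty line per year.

₹152,200

Poor units: ₹22,600, ₹41,600, ₹87,600, ₹92,000 (q = 4 of N = 7).
Individual gaps: 99000−22600 = 76400; 99000−41600 = 57400; 99000−87600 = 11400; 99000−92000 = 7000.
Aggregate gap = ₹152,200.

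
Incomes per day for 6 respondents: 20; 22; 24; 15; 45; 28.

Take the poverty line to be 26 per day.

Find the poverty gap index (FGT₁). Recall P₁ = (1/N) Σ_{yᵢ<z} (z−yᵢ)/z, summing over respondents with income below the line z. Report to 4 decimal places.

Poor units: 15, 20, 22, 24 (q = 4 of N = 6).
Relative gaps: (26−15)/26 = 0.4231; (26−20)/26 = 0.2308; (26−22)/26 = 0.1538; (26−24)/26 = 0.0769.
Σ = 0.884615. Dividing by the full population N = 6 gives P₁ = 0.1474.

0.1474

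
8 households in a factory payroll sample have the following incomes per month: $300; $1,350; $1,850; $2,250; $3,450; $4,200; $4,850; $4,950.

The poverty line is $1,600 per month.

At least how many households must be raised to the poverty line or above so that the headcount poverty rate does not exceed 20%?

1

Currently q = 2 of N = 8 are below the line (H = 0.250).
A headcount ratio of at most 20% allows at most ⌊0.20 × 8⌋ = 1 poor households.
So at least 2 − 1 = 1 must be lifted.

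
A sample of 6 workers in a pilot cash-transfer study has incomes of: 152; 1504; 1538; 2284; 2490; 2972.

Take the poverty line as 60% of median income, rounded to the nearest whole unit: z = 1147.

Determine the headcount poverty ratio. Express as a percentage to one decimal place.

1 of the 6 workers have income below 1147.
H = 1/6 = 16.7%.

16.7%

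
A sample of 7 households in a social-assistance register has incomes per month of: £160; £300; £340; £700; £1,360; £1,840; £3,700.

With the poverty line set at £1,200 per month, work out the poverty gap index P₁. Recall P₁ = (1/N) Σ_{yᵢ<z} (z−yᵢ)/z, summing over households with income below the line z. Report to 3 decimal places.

0.393

Poor units: £160, £300, £340, £700 (q = 4 of N = 7).
Gap ratios (z−y)/z: (1200−160)/1200 = 0.8667; (1200−300)/1200 = 0.7500; (1200−340)/1200 = 0.7167; (1200−700)/1200 = 0.4167.
Sum of shortfalls = 2.750000; P₁ averages over all N: 2.750000 / 7 = 0.393.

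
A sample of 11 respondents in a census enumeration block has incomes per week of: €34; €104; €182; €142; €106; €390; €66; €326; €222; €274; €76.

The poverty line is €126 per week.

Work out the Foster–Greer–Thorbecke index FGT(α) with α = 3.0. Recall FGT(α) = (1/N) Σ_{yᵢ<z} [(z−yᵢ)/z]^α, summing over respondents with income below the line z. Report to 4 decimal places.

0.0517

Incomes under z: €34, €66, €76, €104, €106 (q = 5 of N = 11).
Gap ratios (z−y)/z: (126−34)/126 = 0.7302; (126−66)/126 = 0.4762; (126−76)/126 = 0.3968; (126−104)/126 = 0.1746; (126−106)/126 = 0.1587.
Raised to α = 3.0: 0.38927; 0.10798; 0.06249; 0.00532; 0.00400.
Sum = 0.569061; FGT(3.0) = 0.569061 / 11 = 0.0517.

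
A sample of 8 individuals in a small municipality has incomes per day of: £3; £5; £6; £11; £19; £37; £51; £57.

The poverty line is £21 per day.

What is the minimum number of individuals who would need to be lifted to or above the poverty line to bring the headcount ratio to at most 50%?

Currently q = 5 of N = 8 are below the line (H = 0.625).
A headcount ratio of at most 50% allows at most ⌊0.50 × 8⌋ = 4 poor individuals.
So at least 5 − 4 = 1 must be lifted.

1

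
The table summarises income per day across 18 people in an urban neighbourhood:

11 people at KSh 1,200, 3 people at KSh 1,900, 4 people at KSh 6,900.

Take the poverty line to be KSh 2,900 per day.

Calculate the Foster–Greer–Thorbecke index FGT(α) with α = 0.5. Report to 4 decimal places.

Below the line: 11×KSh 1,200, 3×KSh 1,900 (q = 14 of N = 18).
Normalized shortfalls: (2900−1200)/2900 = 0.5862 (×11); (2900−1900)/2900 = 0.3448 (×3).
Raised to α = 0.5: 0.76564 (×11); 0.58722 (×3).
Sum = 10.183717; FGT(0.5) = 10.183717 / 18 = 0.5658.

0.5658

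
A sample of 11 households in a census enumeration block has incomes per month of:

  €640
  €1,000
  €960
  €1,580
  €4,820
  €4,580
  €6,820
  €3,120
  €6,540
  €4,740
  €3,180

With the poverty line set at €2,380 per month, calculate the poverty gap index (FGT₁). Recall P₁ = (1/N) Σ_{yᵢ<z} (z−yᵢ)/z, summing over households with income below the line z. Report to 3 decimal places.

0.204

Poor units: €640, €960, €1,000, €1,580 (q = 4 of N = 11).
Relative gaps: (2380−640)/2380 = 0.7311; (2380−960)/2380 = 0.5966; (2380−1000)/2380 = 0.5798; (2380−1580)/2380 = 0.3361.
Σ = 2.243697. Dividing by the full population N = 11 gives P₁ = 0.204.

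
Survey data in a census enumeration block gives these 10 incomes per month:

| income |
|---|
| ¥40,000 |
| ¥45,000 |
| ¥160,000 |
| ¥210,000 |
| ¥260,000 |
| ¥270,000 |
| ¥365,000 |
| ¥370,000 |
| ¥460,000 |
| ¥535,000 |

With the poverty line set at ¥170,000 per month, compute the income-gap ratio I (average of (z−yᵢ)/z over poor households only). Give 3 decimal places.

Below z: ¥40,000, ¥45,000, ¥160,000 (q = 3 of N = 10).
Shortfall ratios (z−y)/z: 0.7647, 0.7353, 0.0588; sum = 1.558824.
The income-gap ratio divides by q (the poor only): 1.558824 / 3 = 0.520.

0.520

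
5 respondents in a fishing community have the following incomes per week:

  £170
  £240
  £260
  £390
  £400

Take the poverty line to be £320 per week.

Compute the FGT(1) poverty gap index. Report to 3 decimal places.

Poor units: £170, £240, £260 (q = 3 of N = 5).
Shortfall ratios: (320−170)/320 = 0.4688; (320−240)/320 = 0.2500; (320−260)/320 = 0.1875.
Sum of shortfalls = 0.906250; P₁ averages over all N: 0.906250 / 5 = 0.181.

0.181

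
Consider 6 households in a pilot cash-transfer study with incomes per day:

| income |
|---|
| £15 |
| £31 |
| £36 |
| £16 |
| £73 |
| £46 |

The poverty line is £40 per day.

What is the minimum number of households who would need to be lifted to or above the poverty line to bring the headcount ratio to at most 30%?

3

Currently q = 4 of N = 6 are below the line (H = 0.667).
A headcount ratio of at most 30% allows at most ⌊0.30 × 6⌋ = 1 poor households.
So at least 4 − 1 = 3 must be lifted.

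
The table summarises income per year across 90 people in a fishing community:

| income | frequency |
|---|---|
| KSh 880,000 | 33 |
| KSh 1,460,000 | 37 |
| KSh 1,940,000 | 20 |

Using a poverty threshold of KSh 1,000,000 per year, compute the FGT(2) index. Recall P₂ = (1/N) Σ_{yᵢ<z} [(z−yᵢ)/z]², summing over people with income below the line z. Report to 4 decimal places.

0.0053

Incomes under z: 33×KSh 880,000 (q = 33 of N = 90).
Shortfall ratios: (1000000−880000)/1000000 = 0.1200 (×33).
Squared: 0.0144 (×33).
Sum = 0.475200; P₂ = 0.475200 / 90 = 0.0053.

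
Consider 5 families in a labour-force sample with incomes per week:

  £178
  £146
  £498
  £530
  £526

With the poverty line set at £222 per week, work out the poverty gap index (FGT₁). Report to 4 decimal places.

0.1081

Incomes under z: £146, £178 (q = 2 of N = 5).
Gap ratios (z−y)/z: (222−146)/222 = 0.3423; (222−178)/222 = 0.1982.
Σ = 0.540541. Dividing by the full population N = 5 gives P₁ = 0.1081.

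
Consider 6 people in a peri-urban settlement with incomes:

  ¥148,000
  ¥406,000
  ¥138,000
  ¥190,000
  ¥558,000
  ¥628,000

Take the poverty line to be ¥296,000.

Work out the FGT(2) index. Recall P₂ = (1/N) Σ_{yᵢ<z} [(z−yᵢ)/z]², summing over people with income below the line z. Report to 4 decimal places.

0.1105

Below z: ¥138,000, ¥148,000, ¥190,000 (q = 3 of N = 6).
Gap ratios (z−y)/z: (296000−138000)/296000 = 0.5338; (296000−148000)/296000 = 0.5000; (296000−190000)/296000 = 0.3581.
Squared: 0.2849; 0.2500; 0.1282.
Sum = 0.663167; P₂ = 0.663167 / 6 = 0.1105.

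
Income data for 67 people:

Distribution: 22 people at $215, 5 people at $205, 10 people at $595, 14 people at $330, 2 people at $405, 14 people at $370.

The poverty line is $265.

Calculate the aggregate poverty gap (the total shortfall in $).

$1,400

Below z: 5×$205, 22×$215 (q = 27 of N = 67).
Individual gaps: 5×(265−205) = 300; 22×(265−215) = 1100.
Aggregate gap = $1,400.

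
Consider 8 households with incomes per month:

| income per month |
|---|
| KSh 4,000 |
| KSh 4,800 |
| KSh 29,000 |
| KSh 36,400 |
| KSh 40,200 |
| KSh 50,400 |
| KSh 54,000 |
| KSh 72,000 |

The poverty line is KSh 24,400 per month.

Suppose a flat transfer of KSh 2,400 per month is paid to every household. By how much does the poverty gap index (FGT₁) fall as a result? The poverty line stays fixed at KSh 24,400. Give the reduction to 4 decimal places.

0.0246

Before: below the line — KSh 4,000, KSh 4,800; poverty gap index (FGT₁) = 0.204918.
After the KSh 2,400 transfer: below the line — KSh 6,400, KSh 7,200; poverty gap index (FGT₁) = 0.180328.
Reduction = 0.204918 − 0.180328 = 0.0246.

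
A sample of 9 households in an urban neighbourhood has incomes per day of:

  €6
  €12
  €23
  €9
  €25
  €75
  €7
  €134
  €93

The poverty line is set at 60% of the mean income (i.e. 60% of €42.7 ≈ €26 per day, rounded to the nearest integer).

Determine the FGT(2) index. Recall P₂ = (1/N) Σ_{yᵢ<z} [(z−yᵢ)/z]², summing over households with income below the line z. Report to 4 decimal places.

0.2064

Below z: €6, €7, €9, €12, €23, €25 (q = 6 of N = 9).
Shortfall ratios: (26−6)/26 = 0.7692; (26−7)/26 = 0.7308; (26−9)/26 = 0.6538; (26−12)/26 = 0.5385; (26−23)/26 = 0.1154; (26−25)/26 = 0.0385.
Squared: 0.5917; 0.5340; 0.4275; 0.2899; 0.0133; 0.0015.
Sum = 1.857988; P₂ = 1.857988 / 9 = 0.2064.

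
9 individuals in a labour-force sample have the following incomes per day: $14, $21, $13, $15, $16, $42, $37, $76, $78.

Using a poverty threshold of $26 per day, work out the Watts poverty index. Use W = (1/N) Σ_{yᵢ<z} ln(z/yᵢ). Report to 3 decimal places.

0.285

Below the line: $13, $14, $15, $16, $21 (q = 5 of N = 9).
Log shortfalls: ln(26/13) = 0.6931; ln(26/14) = 0.6190; ln(26/15) = 0.5500; ln(26/16) = 0.4855; ln(26/21) = 0.2136.
W = 2.561315 / 9 = 0.285.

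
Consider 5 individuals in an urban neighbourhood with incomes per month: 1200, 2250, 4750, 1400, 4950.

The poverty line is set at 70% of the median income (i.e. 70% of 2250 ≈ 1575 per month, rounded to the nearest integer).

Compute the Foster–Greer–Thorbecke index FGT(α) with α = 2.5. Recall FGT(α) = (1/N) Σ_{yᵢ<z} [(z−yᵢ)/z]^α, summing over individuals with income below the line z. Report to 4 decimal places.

0.0064

Below the line: 1200, 1400 (q = 2 of N = 5).
Gap ratios (z−y)/z: (1575−1200)/1575 = 0.2381; (1575−1400)/1575 = 0.1111.
Raised to α = 2.5: 0.02766; 0.00412.
Sum = 0.031777; FGT(2.5) = 0.031777 / 5 = 0.0064.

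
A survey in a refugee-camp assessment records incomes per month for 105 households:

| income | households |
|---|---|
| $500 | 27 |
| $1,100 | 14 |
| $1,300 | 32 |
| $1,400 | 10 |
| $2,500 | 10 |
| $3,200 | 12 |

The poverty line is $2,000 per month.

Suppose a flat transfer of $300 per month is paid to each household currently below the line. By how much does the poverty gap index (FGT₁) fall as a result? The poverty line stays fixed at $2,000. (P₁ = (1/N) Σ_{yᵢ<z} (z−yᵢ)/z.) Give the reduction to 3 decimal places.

0.119

Before: below the line — 27×$500, 14×$1,100, 32×$1,300, 10×$1,400; poverty gap index (FGT₁) = 0.38810.
After the $300 transfer: below the line — 27×$800, 14×$1,400, 32×$1,600, 10×$1,700; poverty gap index (FGT₁) = 0.26952.
Reduction = 0.38810 − 0.26952 = 0.119.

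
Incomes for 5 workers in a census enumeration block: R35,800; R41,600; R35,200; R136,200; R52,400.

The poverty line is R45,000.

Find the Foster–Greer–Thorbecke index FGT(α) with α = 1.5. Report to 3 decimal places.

Incomes under z: R35,200, R35,800, R41,600 (q = 3 of N = 5).
Relative gaps: (45000−35200)/45000 = 0.2178; (45000−35800)/45000 = 0.2044; (45000−41600)/45000 = 0.0756.
Raised to α = 1.5: 0.10163; 0.09244; 0.02077.
Sum = 0.214839; FGT(1.5) = 0.214839 / 5 = 0.043.

0.043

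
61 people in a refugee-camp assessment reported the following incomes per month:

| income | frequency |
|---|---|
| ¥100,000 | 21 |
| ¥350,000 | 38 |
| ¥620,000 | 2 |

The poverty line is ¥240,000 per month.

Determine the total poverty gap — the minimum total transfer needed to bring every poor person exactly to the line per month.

Poor units: 21×¥100,000 (q = 21 of N = 61).
Individual gaps: 21×(240000−100000) = 2940000.
Aggregate gap = ¥2,940,000.

¥2,940,000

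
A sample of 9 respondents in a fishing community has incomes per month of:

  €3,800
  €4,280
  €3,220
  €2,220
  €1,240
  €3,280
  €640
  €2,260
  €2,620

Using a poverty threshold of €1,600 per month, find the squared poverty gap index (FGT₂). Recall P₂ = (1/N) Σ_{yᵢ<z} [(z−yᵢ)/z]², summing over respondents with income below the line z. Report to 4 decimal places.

Below the line: €640, €1,240 (q = 2 of N = 9).
Gap ratios (z−y)/z: (1600−640)/1600 = 0.6000; (1600−1240)/1600 = 0.2250.
Squared: 0.3600; 0.0506.
Sum = 0.410625; P₂ = 0.410625 / 9 = 0.0456.

0.0456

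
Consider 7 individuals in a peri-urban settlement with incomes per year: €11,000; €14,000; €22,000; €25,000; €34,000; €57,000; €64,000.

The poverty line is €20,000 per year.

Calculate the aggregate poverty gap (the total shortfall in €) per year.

€15,000

Poor units: €11,000, €14,000 (q = 2 of N = 7).
Individual gaps: 20000−11000 = 9000; 20000−14000 = 6000.
Aggregate gap = €15,000.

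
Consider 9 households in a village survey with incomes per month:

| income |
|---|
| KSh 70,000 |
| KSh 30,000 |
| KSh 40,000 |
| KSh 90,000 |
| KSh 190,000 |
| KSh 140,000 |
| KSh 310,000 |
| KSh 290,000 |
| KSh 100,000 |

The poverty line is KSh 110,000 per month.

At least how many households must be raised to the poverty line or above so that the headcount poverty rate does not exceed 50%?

5 of the 9 households are poor, so H = 5/9 = 0.556.
A headcount ratio of at most 50% allows at most ⌊0.50 × 9⌋ = 4 poor households.
So at least 5 − 4 = 1 must be lifted.

1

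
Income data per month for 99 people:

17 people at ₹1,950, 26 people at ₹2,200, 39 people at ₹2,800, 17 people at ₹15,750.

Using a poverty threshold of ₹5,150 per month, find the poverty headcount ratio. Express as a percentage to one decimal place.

82.8%

82 of the 99 people have income below ₹5,150.
H = 82/99 = 82.8%.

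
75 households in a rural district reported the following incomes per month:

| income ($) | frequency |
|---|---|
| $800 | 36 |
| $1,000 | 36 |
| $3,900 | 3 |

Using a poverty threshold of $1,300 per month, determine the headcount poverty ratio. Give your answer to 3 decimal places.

0.960

72 of the 75 households have income below $1,300.
H = 72/75 = 0.960.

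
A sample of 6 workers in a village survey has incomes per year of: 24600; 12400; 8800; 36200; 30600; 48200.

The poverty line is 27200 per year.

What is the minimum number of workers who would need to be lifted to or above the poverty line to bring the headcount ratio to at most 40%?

1

3 of the 6 workers are poor, so H = 3/6 = 0.500.
A headcount ratio of at most 40% allows at most ⌊0.40 × 6⌋ = 2 poor workers.
So at least 3 − 2 = 1 must be lifted.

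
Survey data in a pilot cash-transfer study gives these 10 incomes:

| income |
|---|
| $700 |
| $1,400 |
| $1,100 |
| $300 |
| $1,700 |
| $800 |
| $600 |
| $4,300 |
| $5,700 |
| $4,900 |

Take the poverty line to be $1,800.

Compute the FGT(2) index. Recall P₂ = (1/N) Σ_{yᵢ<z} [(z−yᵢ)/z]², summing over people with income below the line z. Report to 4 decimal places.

Poor units: $300, $600, $700, $800, $1,100, $1,400, $1,700 (q = 7 of N = 10).
Shortfall ratios: (1800−300)/1800 = 0.8333; (1800−600)/1800 = 0.6667; (1800−700)/1800 = 0.6111; (1800−800)/1800 = 0.5556; (1800−1100)/1800 = 0.3889; (1800−1400)/1800 = 0.2222; (1800−1700)/1800 = 0.0556.
Squared: 0.6944; 0.4444; 0.3735; 0.3086; 0.1512; 0.0494; 0.0031.
Sum = 2.024691; P₂ = 2.024691 / 10 = 0.2025.

0.2025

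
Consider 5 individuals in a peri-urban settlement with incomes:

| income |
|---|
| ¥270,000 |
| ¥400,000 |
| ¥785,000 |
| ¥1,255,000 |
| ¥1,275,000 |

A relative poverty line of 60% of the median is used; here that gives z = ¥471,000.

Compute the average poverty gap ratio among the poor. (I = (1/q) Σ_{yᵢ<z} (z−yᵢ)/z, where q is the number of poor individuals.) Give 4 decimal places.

Incomes under z: ¥270,000, ¥400,000 (q = 2 of N = 5).
Relative gaps: 0.4268, 0.1507; sum = 0.577495.
I averages over the q = 2 poor units only: 0.577495 / 2 = 0.2887.

0.2887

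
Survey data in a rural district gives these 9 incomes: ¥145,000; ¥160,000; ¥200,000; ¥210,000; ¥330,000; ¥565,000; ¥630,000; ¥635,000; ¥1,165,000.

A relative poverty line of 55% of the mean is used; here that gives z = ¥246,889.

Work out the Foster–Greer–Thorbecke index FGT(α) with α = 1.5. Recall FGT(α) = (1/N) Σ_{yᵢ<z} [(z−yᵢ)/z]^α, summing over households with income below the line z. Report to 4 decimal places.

0.0683

Below the line: ¥145,000, ¥160,000, ¥200,000, ¥210,000 (q = 4 of N = 9).
Gap ratios (z−y)/z: (246889−145000)/246889 = 0.4127; (246889−160000)/246889 = 0.3519; (246889−200000)/246889 = 0.1899; (246889−210000)/246889 = 0.1494.
Raised to α = 1.5: 0.26512; 0.20878; 0.08277; 0.05776.
Sum = 0.614422; FGT(1.5) = 0.614422 / 9 = 0.0683.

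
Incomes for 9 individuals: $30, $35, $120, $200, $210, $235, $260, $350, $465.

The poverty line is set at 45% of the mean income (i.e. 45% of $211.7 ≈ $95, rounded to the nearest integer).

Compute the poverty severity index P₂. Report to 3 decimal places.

Poor units: $30, $35 (q = 2 of N = 9).
Normalized shortfalls: (95−30)/95 = 0.6842; (95−35)/95 = 0.6316.
Squared: 0.4681; 0.3989.
Sum = 0.867036; P₂ = 0.867036 / 9 = 0.096.

0.096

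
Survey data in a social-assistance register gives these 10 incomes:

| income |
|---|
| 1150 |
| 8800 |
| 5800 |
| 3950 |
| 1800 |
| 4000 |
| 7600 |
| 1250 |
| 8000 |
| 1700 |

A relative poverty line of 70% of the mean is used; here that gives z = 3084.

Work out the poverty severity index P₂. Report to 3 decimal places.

Poor units: 1150, 1250, 1700, 1800 (q = 4 of N = 10).
Relative gaps: (3084−1150)/3084 = 0.6271; (3084−1250)/3084 = 0.5947; (3084−1700)/3084 = 0.4488; (3084−1800)/3084 = 0.4163.
Squared: 0.3933; 0.3536; 0.2014; 0.1733.
Sum = 1.121645; P₂ = 1.121645 / 10 = 0.112.

0.112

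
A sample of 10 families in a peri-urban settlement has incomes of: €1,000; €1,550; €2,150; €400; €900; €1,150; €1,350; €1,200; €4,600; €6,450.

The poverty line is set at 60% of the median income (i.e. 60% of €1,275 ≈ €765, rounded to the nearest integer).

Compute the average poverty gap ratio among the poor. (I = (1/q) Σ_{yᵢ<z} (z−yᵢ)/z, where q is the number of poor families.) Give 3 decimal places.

Incomes under z: €400 (q = 1 of N = 10).
Shortfall ratios (z−y)/z: 0.4771; sum = 0.477124.
I averages over the q = 1 poor units only: 0.477124 / 1 = 0.477.

0.477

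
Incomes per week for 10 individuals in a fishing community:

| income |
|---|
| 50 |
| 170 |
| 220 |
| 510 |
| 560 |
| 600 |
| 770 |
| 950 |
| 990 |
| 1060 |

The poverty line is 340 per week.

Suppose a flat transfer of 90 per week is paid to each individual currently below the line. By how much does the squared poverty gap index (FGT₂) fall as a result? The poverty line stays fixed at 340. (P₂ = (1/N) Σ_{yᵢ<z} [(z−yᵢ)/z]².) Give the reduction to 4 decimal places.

0.0693

Before: below the line — 50, 170, 220; squared poverty gap index (FGT₂) = 0.110208.
After the 90 transfer: below the line — 140, 260, 310; squared poverty gap index (FGT₂) = 0.040917.
Reduction = 0.110208 − 0.040917 = 0.0693.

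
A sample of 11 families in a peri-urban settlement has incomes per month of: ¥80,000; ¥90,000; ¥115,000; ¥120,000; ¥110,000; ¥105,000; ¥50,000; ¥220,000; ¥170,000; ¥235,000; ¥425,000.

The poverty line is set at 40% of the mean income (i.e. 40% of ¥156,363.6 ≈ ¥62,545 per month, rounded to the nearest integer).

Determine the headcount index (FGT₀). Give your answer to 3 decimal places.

1 of the 11 families have income below ¥62,545.
H = 1/11 = 0.091.

0.091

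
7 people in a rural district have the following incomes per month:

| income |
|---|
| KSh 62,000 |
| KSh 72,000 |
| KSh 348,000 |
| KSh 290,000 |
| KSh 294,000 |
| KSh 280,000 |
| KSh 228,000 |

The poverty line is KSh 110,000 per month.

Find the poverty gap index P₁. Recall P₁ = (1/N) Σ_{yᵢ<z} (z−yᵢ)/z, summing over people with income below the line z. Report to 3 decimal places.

Below the line: KSh 62,000, KSh 72,000 (q = 2 of N = 7).
Relative gaps: (110000−62000)/110000 = 0.4364; (110000−72000)/110000 = 0.3455.
Sum of shortfalls = 0.781818; P₁ averages over all N: 0.781818 / 7 = 0.112.

0.112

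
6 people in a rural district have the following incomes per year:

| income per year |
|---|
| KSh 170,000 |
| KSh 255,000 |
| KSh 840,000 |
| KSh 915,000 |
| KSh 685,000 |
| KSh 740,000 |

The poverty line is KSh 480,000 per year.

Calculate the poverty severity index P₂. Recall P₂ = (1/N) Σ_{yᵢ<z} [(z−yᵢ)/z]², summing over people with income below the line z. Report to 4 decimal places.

0.1061

Below z: KSh 170,000, KSh 255,000 (q = 2 of N = 6).
Relative gaps: (480000−170000)/480000 = 0.6458; (480000−255000)/480000 = 0.4688.
Squared: 0.4171; 0.2197.
Sum = 0.636827; P₂ = 0.636827 / 6 = 0.1061.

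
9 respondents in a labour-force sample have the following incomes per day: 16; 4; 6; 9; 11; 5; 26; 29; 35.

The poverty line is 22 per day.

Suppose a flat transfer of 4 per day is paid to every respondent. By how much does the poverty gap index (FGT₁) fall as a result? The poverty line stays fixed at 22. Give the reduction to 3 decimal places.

Before: below the line — 4, 5, 6, 9, 11, 16; poverty gap index (FGT₁) = 0.40909.
After the 4 transfer: below the line — 8, 9, 10, 13, 15, 20; poverty gap index (FGT₁) = 0.28788.
Reduction = 0.40909 − 0.28788 = 0.121.

0.121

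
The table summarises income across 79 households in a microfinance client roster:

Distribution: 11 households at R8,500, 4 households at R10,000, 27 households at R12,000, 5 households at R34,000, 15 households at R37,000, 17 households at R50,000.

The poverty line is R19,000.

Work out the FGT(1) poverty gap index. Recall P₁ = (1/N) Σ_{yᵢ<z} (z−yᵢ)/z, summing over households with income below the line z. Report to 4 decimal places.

0.2268

Poor units: 11×R8,500, 4×R10,000, 27×R12,000 (q = 42 of N = 79).
Gap ratios (z−y)/z: (19000−8500)/19000 = 0.5526 (×11); (19000−10000)/19000 = 0.4737 (×4); (19000−12000)/19000 = 0.3684 (×27).
Σ = 17.921053. Dividing by the full population N = 79 gives P₁ = 0.2268.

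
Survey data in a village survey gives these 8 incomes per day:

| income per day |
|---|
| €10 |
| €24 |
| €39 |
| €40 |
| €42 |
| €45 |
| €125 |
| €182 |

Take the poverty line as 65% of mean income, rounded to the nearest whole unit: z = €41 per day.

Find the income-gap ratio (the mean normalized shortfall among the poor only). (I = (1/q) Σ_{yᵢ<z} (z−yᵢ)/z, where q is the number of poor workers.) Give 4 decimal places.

Below z: €10, €24, €39, €40 (q = 4 of N = 8).
Relative gaps: 0.7561, 0.4146, 0.0488, 0.0244; sum = 1.243902.
I averages over the q = 4 poor units only: 1.243902 / 4 = 0.3110.

0.3110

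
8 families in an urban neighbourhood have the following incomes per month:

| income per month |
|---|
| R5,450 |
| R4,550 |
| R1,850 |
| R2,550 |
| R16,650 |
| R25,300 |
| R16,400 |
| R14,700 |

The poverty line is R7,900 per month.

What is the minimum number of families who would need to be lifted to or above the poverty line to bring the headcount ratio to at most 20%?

Currently q = 4 of N = 8 are below the line (H = 0.500).
A headcount ratio of at most 20% allows at most ⌊0.20 × 8⌋ = 1 poor families.
So at least 4 − 1 = 3 must be lifted.

3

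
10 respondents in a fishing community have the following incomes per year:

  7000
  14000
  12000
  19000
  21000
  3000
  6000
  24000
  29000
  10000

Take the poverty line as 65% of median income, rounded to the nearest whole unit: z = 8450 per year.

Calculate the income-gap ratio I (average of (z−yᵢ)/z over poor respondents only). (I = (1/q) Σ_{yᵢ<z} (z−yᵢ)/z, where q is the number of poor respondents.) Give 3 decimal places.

0.369

Incomes under z: 3000, 6000, 7000 (q = 3 of N = 10).
Relative gaps: 0.6450, 0.2899, 0.1716; sum = 1.106509.
The income-gap ratio divides by q (the poor only): 1.106509 / 3 = 0.369.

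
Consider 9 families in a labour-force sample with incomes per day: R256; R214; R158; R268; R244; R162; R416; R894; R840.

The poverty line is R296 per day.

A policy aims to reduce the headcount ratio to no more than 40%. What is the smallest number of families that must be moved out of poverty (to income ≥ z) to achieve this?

Currently q = 6 of N = 9 are below the line (H = 0.667).
A headcount ratio of at most 40% allows at most ⌊0.40 × 9⌋ = 3 poor families.
So at least 6 − 3 = 3 must be lifted.

3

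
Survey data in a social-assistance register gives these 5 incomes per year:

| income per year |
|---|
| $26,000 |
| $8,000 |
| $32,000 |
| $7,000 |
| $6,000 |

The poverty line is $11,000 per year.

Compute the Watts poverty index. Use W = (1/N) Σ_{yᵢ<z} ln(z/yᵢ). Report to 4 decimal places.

Incomes under z: $6,000, $7,000, $8,000 (q = 3 of N = 5).
Log gaps: ln(11000/6000) = 0.6061; ln(11000/7000) = 0.4520; ln(11000/8000) = 0.3185.
W = 1.376575 / 5 = 0.2753.

0.2753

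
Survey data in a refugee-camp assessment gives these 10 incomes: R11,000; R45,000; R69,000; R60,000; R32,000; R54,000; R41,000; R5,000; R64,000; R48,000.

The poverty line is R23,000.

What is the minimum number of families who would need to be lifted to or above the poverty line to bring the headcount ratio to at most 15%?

Currently q = 2 of N = 10 are below the line (H = 0.200).
A headcount ratio of at most 15% allows at most ⌊0.15 × 10⌋ = 1 poor families.
So at least 2 − 1 = 1 must be lifted.

1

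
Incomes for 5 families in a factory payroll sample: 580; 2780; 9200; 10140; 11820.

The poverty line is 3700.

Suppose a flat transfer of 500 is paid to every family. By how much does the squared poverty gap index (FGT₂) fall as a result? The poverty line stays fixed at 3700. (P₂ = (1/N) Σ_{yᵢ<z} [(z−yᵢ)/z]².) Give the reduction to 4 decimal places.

Before: below the line — 580, 2780; squared poverty gap index (FGT₂) = 0.154577.
After the 500 transfer: below the line — 1080, 3280; squared poverty gap index (FGT₂) = 0.102860.
Reduction = 0.154577 − 0.102860 = 0.0517.

0.0517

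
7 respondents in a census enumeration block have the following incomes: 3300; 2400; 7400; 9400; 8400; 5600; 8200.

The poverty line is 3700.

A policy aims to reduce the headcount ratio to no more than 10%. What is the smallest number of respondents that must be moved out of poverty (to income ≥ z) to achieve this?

Currently q = 2 of N = 7 are below the line (H = 0.286).
A headcount ratio of at most 10% allows at most ⌊0.10 × 7⌋ = 0 poor respondents.
So at least 2 − 0 = 2 must be lifted.

2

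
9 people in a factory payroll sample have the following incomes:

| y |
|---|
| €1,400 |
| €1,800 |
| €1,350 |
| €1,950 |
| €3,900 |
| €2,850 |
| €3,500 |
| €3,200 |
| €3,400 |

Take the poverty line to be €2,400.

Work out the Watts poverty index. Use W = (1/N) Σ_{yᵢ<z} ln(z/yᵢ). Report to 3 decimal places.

Below z: €1,350, €1,400, €1,800, €1,950 (q = 4 of N = 9).
ln(z/y) terms: ln(2400/1350) = 0.5754; ln(2400/1400) = 0.5390; ln(2400/1800) = 0.2877; ln(2400/1950) = 0.2076.
W = 1.609682 / 9 = 0.179.

0.179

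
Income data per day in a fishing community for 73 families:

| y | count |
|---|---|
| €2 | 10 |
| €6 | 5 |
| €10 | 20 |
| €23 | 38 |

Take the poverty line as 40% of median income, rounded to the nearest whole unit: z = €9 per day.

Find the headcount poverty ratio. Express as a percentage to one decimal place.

20.5%

15 of the 73 families have income below €9.
H = 15/73 = 20.5%.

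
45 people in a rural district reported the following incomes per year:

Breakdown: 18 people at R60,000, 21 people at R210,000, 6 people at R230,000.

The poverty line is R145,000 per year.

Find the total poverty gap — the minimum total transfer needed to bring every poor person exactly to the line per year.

R1,530,000

Below z: 18×R60,000 (q = 18 of N = 45).
Individual gaps: 18×(145000−60000) = 1530000.
Aggregate gap = R1,530,000.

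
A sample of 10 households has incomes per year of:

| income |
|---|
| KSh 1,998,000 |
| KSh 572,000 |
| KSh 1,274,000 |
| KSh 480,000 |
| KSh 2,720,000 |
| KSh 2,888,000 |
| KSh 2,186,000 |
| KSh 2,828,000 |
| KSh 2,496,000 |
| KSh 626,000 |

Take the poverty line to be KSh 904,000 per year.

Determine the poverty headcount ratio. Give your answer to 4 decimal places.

0.3000

3 of the 10 households have income below KSh 904,000.
H = 3/10 = 0.3000.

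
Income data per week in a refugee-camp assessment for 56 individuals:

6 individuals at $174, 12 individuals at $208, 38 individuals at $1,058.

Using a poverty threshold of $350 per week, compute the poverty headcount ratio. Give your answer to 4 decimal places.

0.3214

18 of the 56 individuals have income below $350.
H = 18/56 = 0.3214.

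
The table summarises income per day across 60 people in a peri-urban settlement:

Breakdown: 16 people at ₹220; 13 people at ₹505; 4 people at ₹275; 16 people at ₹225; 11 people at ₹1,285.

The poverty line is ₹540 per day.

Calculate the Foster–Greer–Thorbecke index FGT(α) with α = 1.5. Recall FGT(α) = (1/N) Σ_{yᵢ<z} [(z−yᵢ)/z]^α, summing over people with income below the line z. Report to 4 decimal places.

0.2669

Incomes under z: 16×₹220, 16×₹225, 4×₹275, 13×₹505 (q = 49 of N = 60).
Gap ratios (z−y)/z: (540−220)/540 = 0.5926 (×16); (540−225)/540 = 0.5833 (×16); (540−275)/540 = 0.4907 (×4); (540−505)/540 = 0.0648 (×13).
Raised to α = 1.5: 0.45618 (×16); 0.44553 (×16); 0.34378 (×4); 0.01650 (×13).
Sum = 16.016925; FGT(1.5) = 16.016925 / 60 = 0.2669.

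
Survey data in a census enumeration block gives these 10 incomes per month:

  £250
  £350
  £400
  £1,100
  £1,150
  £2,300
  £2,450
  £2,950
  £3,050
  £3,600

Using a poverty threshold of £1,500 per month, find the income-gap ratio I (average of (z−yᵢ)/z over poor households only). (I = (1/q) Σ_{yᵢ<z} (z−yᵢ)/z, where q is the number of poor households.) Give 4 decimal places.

0.5667

Below the line: £250, £350, £400, £1,100, £1,150 (q = 5 of N = 10).
Relative gaps: 0.8333, 0.7667, 0.7333, 0.2667, 0.2333; sum = 2.833333.
The income-gap ratio divides by q (the poor only): 2.833333 / 5 = 0.5667.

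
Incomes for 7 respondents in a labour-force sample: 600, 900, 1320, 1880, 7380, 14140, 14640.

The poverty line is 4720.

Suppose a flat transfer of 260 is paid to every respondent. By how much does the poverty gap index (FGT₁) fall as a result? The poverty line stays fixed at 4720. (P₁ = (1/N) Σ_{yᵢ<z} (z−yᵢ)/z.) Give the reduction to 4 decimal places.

Before: below the line — 600, 900, 1320, 1880; poverty gap index (FGT₁) = 0.429177.
After the 260 transfer: below the line — 860, 1160, 1580, 2140; poverty gap index (FGT₁) = 0.397700.
Reduction = 0.429177 − 0.397700 = 0.0315.

0.0315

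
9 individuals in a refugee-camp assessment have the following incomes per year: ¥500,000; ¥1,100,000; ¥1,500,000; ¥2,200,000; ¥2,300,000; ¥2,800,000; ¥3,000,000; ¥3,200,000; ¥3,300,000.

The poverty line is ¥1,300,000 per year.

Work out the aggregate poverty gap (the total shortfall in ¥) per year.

Poor units: ¥500,000, ¥1,100,000 (q = 2 of N = 9).
Individual gaps: 1300000−500000 = 800000; 1300000−1100000 = 200000.
Aggregate gap = ¥1,000,000.

¥1,000,000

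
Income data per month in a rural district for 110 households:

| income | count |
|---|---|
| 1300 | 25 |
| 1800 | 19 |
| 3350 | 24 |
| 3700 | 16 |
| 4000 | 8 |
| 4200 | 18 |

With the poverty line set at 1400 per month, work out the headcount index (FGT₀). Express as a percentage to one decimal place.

22.7%

25 of the 110 households have income below 1400.
H = 25/110 = 22.7%.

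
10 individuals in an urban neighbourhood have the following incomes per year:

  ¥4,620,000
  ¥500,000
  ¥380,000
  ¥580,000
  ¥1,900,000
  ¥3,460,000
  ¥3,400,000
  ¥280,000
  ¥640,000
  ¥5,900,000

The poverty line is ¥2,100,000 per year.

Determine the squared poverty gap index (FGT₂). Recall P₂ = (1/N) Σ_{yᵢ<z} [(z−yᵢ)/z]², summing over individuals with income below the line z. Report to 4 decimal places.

0.3019

Poor units: ¥280,000, ¥380,000, ¥500,000, ¥580,000, ¥640,000, ¥1,900,000 (q = 6 of N = 10).
Relative gaps: (2100000−280000)/2100000 = 0.8667; (2100000−380000)/2100000 = 0.8190; (2100000−500000)/2100000 = 0.7619; (2100000−580000)/2100000 = 0.7238; (2100000−640000)/2100000 = 0.6952; (2100000−1900000)/2100000 = 0.0952.
Squared: 0.7511; 0.6708; 0.5805; 0.5239; 0.4834; 0.0091.
Sum = 3.018776; P₂ = 3.018776 / 10 = 0.3019.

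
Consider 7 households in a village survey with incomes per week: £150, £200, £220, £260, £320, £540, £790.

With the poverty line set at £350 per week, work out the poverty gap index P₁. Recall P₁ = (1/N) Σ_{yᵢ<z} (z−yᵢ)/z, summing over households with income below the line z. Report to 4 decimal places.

Incomes under z: £150, £200, £220, £260, £320 (q = 5 of N = 7).
Gap ratios (z−y)/z: (350−150)/350 = 0.5714; (350−200)/350 = 0.4286; (350−220)/350 = 0.3714; (350−260)/350 = 0.2571; (350−320)/350 = 0.0857.
Σ = 1.714286. Dividing by the full population N = 7 gives P₁ = 0.2449.

0.2449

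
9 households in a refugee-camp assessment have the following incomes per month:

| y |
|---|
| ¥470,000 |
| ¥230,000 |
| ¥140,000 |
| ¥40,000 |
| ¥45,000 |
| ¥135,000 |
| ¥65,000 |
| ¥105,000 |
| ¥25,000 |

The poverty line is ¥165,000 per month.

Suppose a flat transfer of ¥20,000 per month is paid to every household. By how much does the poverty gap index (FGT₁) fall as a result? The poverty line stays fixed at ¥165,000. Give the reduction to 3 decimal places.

0.094

Before: below the line — ¥25,000, ¥40,000, ¥45,000, ¥65,000, ¥105,000, ¥135,000, ¥140,000; poverty gap index (FGT₁) = 0.40404.
After the ¥20,000 transfer: below the line — ¥45,000, ¥60,000, ¥65,000, ¥85,000, ¥125,000, ¥155,000, ¥160,000; poverty gap index (FGT₁) = 0.30976.
Reduction = 0.40404 − 0.30976 = 0.094.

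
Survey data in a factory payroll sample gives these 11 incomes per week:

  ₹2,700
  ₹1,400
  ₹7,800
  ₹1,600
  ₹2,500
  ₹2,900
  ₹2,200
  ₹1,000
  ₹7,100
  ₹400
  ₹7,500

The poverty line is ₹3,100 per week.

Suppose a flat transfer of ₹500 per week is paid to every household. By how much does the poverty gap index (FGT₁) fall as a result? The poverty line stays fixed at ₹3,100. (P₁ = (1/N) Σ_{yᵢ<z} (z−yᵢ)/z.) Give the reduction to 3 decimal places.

0.106

Before: below the line — ₹400, ₹1,000, ₹1,400, ₹1,600, ₹2,200, ₹2,500, ₹2,700, ₹2,900; poverty gap index (FGT₁) = 0.29619.
After the ₹500 transfer: below the line — ₹900, ₹1,500, ₹1,900, ₹2,100, ₹2,700, ₹3,000; poverty gap index (FGT₁) = 0.19062.
Reduction = 0.29619 − 0.19062 = 0.106.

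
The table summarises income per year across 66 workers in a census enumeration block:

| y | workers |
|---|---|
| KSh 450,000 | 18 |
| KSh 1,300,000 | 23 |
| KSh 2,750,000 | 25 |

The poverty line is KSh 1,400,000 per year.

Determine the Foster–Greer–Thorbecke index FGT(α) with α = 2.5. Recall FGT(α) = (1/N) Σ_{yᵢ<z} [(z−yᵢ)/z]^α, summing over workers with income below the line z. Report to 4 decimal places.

0.1039

Below the line: 18×KSh 450,000, 23×KSh 1,300,000 (q = 41 of N = 66).
Gap ratios (z−y)/z: (1400000−450000)/1400000 = 0.6786 (×18); (1400000−1300000)/1400000 = 0.0714 (×23).
Raised to α = 2.5: 0.37931 (×18); 0.00136 (×23).
Sum = 6.858858; FGT(2.5) = 6.858858 / 66 = 0.1039.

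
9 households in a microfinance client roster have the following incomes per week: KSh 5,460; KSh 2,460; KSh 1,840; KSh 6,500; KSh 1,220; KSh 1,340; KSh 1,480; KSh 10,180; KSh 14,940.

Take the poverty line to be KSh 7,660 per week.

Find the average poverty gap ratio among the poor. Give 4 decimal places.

Poor units: KSh 1,220, KSh 1,340, KSh 1,480, KSh 1,840, KSh 2,460, KSh 5,460, KSh 6,500 (q = 7 of N = 9).
Relative gaps: 0.8407, 0.8251, 0.8068, 0.7598, 0.6789, 0.2872, 0.1514; sum = 4.349869.
The income-gap ratio divides by q (the poor only): 4.349869 / 7 = 0.6214.

0.6214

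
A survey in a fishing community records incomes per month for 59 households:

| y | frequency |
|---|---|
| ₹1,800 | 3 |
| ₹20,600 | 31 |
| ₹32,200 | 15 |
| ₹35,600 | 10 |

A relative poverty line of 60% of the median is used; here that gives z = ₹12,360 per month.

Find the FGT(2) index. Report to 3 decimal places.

0.037

Below z: 3×₹1,800 (q = 3 of N = 59).
Normalized shortfalls: (12360−1800)/12360 = 0.8544 (×3).
Squared: 0.7299 (×3).
Sum = 2.189839; P₂ = 2.189839 / 59 = 0.037.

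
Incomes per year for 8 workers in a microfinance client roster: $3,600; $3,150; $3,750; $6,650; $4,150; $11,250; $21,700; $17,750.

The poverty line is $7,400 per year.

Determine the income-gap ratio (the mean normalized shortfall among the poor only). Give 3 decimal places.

0.424

Below the line: $3,150, $3,600, $3,750, $4,150, $6,650 (q = 5 of N = 8).
Relative gaps: 0.5743, 0.5135, 0.4932, 0.4392, 0.1014; sum = 2.121622.
I averages over the q = 5 poor units only: 2.121622 / 5 = 0.424.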